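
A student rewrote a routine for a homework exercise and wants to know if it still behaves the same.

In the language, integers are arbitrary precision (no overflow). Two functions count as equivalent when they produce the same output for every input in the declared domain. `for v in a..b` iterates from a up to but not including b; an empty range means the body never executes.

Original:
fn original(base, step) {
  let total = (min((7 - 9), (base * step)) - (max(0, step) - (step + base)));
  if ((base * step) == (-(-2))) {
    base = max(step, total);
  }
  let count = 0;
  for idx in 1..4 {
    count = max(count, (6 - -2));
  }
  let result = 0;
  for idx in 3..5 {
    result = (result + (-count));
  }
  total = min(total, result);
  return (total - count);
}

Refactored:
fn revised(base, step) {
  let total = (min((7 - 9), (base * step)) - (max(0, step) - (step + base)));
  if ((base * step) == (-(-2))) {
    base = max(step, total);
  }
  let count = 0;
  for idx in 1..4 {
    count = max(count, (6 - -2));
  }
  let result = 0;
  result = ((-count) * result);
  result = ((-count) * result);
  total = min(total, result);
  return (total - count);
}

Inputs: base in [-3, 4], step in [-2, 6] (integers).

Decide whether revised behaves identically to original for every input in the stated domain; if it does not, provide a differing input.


There is a counterexample at base=-3, step=-2: -24 on one side, -15 on the other.
original: total becomes -7; next ((base * step) == (-(-2))) evaluates to false; next count becomes 0; next at idx=1:; next count becomes 8; next at idx=2:; next count becomes 8; next at idx=3:; next count becomes 8; next result becomes 0; next at idx=3:; next result becomes -8; next at idx=4:; next result becomes -16; next total becomes -16; next final value -24
revised: total becomes -7; next ((base * step) == (-(-2))) evaluates to false; next count becomes 0; next at idx=1:; next count becomes 8; next at idx=2:; next count becomes 8; next at idx=3:; next count becomes 8; next result becomes 0; next result becomes 0; next result becomes 0; next total becomes -7; next final value -15
verdict: not equivalent; witness: base=-3, step=-2


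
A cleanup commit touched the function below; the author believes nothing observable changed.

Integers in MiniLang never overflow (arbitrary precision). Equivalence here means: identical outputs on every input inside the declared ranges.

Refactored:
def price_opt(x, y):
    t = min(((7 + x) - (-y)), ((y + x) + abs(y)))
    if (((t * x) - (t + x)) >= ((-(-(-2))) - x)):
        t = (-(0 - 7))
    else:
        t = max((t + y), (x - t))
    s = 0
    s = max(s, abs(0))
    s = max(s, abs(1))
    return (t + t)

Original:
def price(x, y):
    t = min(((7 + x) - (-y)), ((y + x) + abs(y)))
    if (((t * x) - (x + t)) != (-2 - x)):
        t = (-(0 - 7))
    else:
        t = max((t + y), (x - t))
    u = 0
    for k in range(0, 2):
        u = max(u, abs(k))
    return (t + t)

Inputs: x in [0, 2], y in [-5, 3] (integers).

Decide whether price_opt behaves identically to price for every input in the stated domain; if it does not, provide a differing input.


Run the pair on x=0, y=1.
price: t=2, then (((t * x) - (x + t)) != (-2 - x)) is false, then t=3, then u=0, then (k=0), then u=0, then (k=1), then u=1, then returns 6
price_opt: t=2, then (((t * x) - (t + x)) >= ((-(-(-2))) - x)) is true, then t=7, then s=0, then s=0, then s=1, then returns 14
6 != 14, so the rewrite changes behavior.
verdict: not equivalent; witness: x=0, y=1


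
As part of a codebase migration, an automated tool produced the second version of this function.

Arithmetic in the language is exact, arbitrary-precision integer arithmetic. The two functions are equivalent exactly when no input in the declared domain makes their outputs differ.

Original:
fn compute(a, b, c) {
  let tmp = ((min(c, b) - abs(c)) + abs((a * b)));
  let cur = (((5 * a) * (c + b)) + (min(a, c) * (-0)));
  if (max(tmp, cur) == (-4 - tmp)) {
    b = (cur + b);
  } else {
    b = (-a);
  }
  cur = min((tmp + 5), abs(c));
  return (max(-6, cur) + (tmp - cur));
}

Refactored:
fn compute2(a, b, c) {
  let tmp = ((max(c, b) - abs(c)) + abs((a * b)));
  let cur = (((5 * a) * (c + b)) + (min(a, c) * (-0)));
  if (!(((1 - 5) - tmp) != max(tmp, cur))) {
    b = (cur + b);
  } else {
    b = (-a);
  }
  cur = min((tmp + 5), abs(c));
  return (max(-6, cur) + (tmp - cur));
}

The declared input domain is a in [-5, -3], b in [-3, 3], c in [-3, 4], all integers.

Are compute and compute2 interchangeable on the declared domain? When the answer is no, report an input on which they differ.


On input a=-5, b=-3, c=-2, compute returns 10 while compute2 returns 11.
verdict: not equivalent; witness: a=-5, b=-3, c=-2


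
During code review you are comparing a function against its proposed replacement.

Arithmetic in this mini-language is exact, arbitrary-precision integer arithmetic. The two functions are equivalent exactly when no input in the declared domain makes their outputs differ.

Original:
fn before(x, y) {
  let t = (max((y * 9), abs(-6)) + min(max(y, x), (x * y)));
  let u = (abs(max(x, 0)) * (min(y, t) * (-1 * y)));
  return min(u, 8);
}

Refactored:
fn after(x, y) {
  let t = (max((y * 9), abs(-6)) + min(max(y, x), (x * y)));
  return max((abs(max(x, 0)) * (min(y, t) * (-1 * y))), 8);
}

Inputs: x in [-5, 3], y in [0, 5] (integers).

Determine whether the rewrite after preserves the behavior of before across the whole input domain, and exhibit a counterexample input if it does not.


Try x=-5, y=0.
before: t = 6; u = 0; return 0
after: t = 6; return 8
0 and 8 differ, so these are not the same function on this domain.
verdict: not equivalent; witness: x=-5, y=0


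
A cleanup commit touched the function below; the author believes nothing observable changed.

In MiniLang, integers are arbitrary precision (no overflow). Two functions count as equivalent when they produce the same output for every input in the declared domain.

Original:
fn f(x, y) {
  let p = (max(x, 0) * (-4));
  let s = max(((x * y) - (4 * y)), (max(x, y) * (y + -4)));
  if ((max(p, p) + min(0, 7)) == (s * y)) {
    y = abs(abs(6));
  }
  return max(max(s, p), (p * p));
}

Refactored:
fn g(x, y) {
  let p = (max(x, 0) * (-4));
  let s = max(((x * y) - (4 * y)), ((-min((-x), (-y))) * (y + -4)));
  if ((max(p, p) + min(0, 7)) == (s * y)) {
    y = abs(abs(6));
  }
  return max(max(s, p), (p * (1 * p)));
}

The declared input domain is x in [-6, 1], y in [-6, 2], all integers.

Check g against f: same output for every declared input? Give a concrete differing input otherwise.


Side by side, the visible changes include: constant usage differs, min/max/abs usage differs, arithmetic usage differs.
Spot check at x=-3, y=2 — f: p := 0 | s := -4 | ((max(p, p) + min(0, 7)) == (s * y)): false | result 0. g: p := 0 | s := -4 | ((max(p, p) + min(0, 7)) == (s * y)): false | result 0. Both give 0.
Across all 72 domain points the two functions coincide.
verdict: equivalent


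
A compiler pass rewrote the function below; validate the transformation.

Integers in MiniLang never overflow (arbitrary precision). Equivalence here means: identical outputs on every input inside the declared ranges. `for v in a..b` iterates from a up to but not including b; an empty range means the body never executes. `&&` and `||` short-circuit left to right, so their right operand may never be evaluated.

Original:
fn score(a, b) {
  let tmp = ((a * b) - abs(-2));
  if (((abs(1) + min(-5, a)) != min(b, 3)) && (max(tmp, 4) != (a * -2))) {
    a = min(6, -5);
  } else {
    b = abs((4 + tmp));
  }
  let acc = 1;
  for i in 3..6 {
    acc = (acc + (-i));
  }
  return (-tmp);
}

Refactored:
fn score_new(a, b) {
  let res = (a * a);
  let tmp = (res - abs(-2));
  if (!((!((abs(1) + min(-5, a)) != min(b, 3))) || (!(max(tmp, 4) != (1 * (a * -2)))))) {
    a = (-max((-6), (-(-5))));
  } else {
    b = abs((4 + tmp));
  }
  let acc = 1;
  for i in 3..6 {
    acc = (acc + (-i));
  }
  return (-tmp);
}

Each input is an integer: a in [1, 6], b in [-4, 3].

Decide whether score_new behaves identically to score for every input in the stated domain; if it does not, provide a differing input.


There is a counterexample at a=1, b=-4: 6 on one side, 1 on the other.
score: tmp becomes -6; next (((abs(1) + min(-5, a)) != min(b, 3)) && (max(tmp, 4) != (a * -2))) evaluates to false; next b becomes 2; next acc becomes 1; next at i=3:; next acc becomes -2; next at i=4:; next acc becomes -6; next at i=5:; next acc becomes -11; next final value 6
score_new: res becomes 1; next tmp becomes -1; next (!((!((abs(1) + min(-5, a)) != min(b, 3))) || (!(max(tmp, 4) != (1 * (a * -2)))))) evaluates to false; next b becomes 3; next acc becomes 1; next at i=3:; next acc becomes -2; next at i=4:; next acc becomes -6; next at i=5:; next acc becomes -11; next final value 1
verdict: not equivalent; witness: a=1, b=-4


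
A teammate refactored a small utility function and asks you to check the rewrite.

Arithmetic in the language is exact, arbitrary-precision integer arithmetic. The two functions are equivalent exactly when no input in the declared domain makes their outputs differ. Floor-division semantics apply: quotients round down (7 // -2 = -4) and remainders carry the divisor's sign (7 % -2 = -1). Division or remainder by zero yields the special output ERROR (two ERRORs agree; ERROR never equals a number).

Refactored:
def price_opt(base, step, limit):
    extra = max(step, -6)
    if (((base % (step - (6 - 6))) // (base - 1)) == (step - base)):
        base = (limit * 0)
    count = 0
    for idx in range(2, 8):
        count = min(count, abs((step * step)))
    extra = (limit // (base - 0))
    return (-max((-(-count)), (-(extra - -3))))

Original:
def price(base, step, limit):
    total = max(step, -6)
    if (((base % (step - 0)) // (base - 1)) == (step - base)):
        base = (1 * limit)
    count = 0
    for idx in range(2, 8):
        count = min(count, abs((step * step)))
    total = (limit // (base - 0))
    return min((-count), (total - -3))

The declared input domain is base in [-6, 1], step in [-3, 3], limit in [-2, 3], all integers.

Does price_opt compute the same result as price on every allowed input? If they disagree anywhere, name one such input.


Run the pair on base=-3, step=-3, limit=-2.
price: total := -3 | (((base % (step - 0)) // (base - 1)) == (step - base)): true | base := -2 | count := 0 | iter idx=2: | count := 0 | iter idx=3: | count := 0 | iter idx=4: | count := 0 | iter idx=5: | count := 0 | iter idx=6: | count := 0 | iter idx=7: | count := 0 | total := 1 | result 0
price_opt: extra := -3 | (((base % (step - (6 - 6))) // (base - 1)) == (step - base)): true | base := 0 | count := 0 | iter idx=2: | count := 0 | iter idx=3: | count := 0 | iter idx=4: | count := 0 | iter idx=5: | count := 0 | iter idx=6: | count := 0 | iter idx=7: | count := 0 | divide-by-zero, output ERROR
0 and ERROR differ, so these are not the same function on this domain.
verdict: not equivalent; witness: base=-3, step=-3, limit=-2


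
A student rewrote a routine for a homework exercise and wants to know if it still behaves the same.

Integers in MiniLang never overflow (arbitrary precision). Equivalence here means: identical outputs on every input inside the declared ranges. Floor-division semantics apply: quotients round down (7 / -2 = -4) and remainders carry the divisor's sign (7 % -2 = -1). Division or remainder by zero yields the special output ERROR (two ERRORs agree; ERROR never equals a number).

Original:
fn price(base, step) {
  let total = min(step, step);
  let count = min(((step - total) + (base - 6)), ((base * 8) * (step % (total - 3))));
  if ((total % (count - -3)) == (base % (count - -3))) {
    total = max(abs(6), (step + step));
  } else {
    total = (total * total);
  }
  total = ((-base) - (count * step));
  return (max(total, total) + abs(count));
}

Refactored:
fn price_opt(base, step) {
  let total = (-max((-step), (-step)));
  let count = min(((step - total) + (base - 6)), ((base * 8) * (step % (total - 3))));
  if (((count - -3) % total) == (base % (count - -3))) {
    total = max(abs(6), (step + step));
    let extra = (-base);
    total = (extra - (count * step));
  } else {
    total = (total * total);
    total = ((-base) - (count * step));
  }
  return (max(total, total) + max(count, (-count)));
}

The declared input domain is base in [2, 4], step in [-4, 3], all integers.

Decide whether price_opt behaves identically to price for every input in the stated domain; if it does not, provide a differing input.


These are not equivalent — on base=2, step=0 the outputs split (2 vs ERROR).
price: total = 0; count = -4; ((total % (count - -3)) == (base % (count - -3))) -> true; total = 6; total = -2; return 2
price_opt: total = 0; count = -4; division by zero -> ERROR
verdict: not equivalent; witness: base=2, step=0


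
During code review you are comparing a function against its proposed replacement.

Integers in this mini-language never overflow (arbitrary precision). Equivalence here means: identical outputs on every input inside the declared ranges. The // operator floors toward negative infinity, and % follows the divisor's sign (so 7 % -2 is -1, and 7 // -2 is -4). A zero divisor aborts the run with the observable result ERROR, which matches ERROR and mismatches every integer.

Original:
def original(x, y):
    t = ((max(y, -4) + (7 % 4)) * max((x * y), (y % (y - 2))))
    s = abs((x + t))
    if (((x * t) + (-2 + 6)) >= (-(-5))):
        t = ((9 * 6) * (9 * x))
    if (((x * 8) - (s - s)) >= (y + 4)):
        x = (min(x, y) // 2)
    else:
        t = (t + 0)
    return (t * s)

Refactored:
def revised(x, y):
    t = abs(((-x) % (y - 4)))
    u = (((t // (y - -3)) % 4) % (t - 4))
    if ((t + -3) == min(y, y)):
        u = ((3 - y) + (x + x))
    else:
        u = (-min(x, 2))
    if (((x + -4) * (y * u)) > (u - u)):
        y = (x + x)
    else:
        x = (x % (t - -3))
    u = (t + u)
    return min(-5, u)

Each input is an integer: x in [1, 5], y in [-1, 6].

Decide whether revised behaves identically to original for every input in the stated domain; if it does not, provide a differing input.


Take x=1, y=-1.
original: t = -2; s = 1; (((x * t) + (-2 + 6)) >= (-(-5))) -> false; (((x * 8) - (s - s)) >= (y + 4)) -> true; x = -1; return -2
revised: t = 1; u = 0; ((t + -3) == min(y, y)) -> false; u = -1; (((x + -4) * (y * u)) > (u - u)) -> false; x = 1; u = 0; return -5
-2 and -5 differ, so these are not the same function on this domain.
verdict: not equivalent; witness: x=1, y=-1


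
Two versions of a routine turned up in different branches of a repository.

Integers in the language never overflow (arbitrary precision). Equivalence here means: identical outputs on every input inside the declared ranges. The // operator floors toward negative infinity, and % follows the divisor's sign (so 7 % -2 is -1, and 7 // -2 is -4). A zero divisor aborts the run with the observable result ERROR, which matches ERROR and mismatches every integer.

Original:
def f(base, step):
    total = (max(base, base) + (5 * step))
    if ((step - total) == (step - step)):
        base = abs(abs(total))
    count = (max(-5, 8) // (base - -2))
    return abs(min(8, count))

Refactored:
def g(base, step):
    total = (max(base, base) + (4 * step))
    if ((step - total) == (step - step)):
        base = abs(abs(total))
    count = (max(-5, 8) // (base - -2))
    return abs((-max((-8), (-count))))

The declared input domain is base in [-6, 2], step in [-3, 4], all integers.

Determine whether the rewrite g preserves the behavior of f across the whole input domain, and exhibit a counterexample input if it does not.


There is a counterexample at base=-4, step=1: 2 on one side, 4 on the other.
f: total = 1; ((step - total) == (step - step)) -> true; base = 1; count = 2; return 2
g: total = 0; ((step - total) == (step - step)) -> false; count = -4; return 4
verdict: not equivalent; witness: base=-4, step=1


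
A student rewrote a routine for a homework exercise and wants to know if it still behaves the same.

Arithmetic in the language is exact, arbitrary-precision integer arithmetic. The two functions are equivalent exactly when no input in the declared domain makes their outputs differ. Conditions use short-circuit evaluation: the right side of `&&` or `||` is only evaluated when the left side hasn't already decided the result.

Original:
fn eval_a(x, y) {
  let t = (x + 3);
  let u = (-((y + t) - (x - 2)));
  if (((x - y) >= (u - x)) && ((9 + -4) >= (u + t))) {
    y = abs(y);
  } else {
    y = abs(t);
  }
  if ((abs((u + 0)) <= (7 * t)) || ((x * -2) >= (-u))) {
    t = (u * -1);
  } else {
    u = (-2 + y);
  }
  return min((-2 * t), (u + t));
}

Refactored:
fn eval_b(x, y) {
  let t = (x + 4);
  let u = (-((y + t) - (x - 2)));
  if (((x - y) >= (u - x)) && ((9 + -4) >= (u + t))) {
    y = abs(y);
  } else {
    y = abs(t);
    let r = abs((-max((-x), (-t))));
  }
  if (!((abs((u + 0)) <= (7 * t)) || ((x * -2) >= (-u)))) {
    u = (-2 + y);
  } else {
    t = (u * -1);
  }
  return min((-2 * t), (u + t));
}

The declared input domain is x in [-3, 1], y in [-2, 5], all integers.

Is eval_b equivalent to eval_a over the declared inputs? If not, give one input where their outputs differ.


Try x=-3, y=-2.
eval_a: t := 0 | u := -3 | (((x - y) >= (u - x)) && ((9 + -4) >= (u + t))): false | y := 0 | ((abs((u + 0)) <= (7 * t)) || ((x * -2) >= (-u))): true | t := 3 | result -6
eval_b: t := 1 | u := -4 | (((x - y) >= (u - x)) && ((9 + -4) >= (u + t))): true | y := 2 | (!((abs((u + 0)) <= (7 * t)) || ((x * -2) >= (-u)))): false | t := 4 | result -8
-6 vs -8 — the two versions disagree here.
verdict: not equivalent; witness: x=-3, y=-2


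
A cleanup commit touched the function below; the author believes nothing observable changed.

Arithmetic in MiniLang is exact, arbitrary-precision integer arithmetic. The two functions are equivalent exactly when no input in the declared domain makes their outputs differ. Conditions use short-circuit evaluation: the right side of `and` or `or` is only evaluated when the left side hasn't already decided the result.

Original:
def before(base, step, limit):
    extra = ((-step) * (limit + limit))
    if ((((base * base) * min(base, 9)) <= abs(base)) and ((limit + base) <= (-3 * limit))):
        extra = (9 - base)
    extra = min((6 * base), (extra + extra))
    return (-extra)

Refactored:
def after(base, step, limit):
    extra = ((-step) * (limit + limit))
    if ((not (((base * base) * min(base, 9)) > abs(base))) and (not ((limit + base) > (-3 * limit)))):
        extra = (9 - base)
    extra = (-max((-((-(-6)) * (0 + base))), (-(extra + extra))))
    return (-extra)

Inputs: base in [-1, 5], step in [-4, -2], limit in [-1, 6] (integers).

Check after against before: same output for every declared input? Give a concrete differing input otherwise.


This is a faithful refactor — min/max/abs usage differs; also boolean connective usage differs; also constant usage differs; also arithmetic usage differs; also comparison usage differs, but the computed results match everywhere.
Spot check at base=2, step=-3, limit=2 — before: extra becomes 12; next ((((base * base) * min(base, 9)) <= abs(base)) and ((limit + base) <= (-3 * limit))) evaluates to false; next extra becomes 12; next final value -12. after: extra becomes 12; next ((not (((base * base) * min(base, 9)) > abs(base))) and (not ((limit + base) > (-3 * limit)))) evaluates to false; next extra becomes 12; next final value -12. Both give -12.
Every one of the 168 inputs gives matching results.
verdict: equivalent


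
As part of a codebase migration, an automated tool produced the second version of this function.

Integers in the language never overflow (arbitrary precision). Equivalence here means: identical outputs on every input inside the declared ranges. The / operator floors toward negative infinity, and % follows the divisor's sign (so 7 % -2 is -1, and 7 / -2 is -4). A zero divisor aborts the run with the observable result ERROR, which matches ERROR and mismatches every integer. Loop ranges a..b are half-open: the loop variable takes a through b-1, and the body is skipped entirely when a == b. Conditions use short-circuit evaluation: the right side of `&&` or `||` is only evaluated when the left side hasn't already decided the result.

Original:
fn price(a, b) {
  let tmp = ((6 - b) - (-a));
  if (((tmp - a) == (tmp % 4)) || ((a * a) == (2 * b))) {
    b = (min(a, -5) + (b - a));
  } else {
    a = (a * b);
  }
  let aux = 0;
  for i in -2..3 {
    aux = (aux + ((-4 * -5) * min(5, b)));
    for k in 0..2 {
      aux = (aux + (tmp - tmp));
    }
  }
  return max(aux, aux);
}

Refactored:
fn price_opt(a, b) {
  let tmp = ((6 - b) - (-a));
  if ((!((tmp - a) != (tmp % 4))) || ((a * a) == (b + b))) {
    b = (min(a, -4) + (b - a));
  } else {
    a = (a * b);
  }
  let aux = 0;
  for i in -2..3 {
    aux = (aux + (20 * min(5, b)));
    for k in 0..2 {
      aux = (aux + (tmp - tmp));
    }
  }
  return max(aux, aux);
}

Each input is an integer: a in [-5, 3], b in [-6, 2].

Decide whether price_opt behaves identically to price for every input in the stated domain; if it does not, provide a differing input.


Consider the input a=-2, b=2.
price: tmp=2, then (((tmp - a) == (tmp % 4)) || ((a * a) == (2 * b))) is true, then b=-1, then aux=0, then (i=-2), then aux=-20, then (k=0), then aux=-20, then (k=1), then aux=-20, then (i=-1), then aux=-40, then (k=0), then aux=-40, then (k=1), then aux=-40, then (i=0), then aux=-60, then (k=0), then aux=-60, then (k=1), then aux=-60, then (i=1), then aux=-80, then (k=0), then aux=-80, then (k=1), then aux=-80, then (i=2), then aux=-100, then (k=0), then aux=-100, then (k=1), then aux=-100, then returns -100
price_opt: tmp=2, then ((!((tmp - a) != (tmp % 4))) || ((a * a) == (b + b))) is true, then b=0, then aux=0, then (i=-2), then aux=0, then (k=0), then aux=0, then (k=1), then aux=0, then (i=-1), then aux=0, then (k=0), then aux=0, then (k=1), then aux=0, then (i=0), then aux=0, then (k=0), then aux=0, then (k=1), then aux=0, then (i=1), then aux=0, then (k=0), then aux=0, then (k=1), then aux=0, then (i=2), then aux=0, then (k=0), then aux=0, then (k=1), then aux=0, then returns 0
-100 and 0 differ, so these are not the same function on this domain.
verdict: not equivalent; witness: a=-2, b=2


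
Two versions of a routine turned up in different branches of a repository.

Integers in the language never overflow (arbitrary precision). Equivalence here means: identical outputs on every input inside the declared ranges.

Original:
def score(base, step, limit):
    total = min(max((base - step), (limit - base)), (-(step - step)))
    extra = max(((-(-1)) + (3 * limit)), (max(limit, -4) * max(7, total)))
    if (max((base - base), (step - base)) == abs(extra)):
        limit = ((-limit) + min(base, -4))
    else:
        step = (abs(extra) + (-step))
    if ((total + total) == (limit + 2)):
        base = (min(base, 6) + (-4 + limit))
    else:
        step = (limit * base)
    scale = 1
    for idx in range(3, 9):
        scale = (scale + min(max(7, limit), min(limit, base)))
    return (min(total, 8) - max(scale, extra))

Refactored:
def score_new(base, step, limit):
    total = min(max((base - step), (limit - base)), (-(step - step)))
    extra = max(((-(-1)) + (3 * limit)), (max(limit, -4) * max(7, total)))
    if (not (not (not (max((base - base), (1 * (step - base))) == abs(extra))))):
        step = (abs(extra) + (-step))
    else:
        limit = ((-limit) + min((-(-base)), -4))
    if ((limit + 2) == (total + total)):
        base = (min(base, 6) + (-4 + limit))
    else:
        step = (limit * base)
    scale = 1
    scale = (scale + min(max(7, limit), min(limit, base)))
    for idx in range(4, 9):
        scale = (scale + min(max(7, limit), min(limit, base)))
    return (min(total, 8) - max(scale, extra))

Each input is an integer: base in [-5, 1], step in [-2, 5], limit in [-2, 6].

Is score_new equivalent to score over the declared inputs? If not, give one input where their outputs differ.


This is a faithful refactor — boolean connective usage differs, plus min/max/abs usage differs, plus constant usage differs, plus statement counts differ, plus loop structure differs, plus arithmetic usage differs, but the computed results match everywhere.
One worked example (base=-3, step=-1, limit=2) — score: total=0, then extra=14, then (max((base - base), (step - base)) == abs(extra)) is false, then step=15, then ((total + total) == (limit + 2)) is false, then step=-6, then scale=1, then (idx=3), then scale=-2, then (idx=4), then scale=-5, then (idx=5), then scale=-8, then (idx=6), then scale=-11, then (idx=7), then scale=-14, then (idx=8), then scale=-17, then returns -14; score_new: total=0, then extra=14, then (not (not (not (max((base - base), (1 * (step - base))) == abs(extra))))) is true, then step=15, then ((limit + 2) == (total + total)) is false, then step=-6, then scale=1, then scale=-2, then (idx=4), then scale=-5, then (idx=5), then scale=-8, then (idx=6), then scale=-11, then (idx=7), then scale=-14, then (idx=8), then scale=-17, then returns -14; agreement on -14.
An exhaustive pass over the 504 declared inputs shows identical outputs.
verdict: equivalent


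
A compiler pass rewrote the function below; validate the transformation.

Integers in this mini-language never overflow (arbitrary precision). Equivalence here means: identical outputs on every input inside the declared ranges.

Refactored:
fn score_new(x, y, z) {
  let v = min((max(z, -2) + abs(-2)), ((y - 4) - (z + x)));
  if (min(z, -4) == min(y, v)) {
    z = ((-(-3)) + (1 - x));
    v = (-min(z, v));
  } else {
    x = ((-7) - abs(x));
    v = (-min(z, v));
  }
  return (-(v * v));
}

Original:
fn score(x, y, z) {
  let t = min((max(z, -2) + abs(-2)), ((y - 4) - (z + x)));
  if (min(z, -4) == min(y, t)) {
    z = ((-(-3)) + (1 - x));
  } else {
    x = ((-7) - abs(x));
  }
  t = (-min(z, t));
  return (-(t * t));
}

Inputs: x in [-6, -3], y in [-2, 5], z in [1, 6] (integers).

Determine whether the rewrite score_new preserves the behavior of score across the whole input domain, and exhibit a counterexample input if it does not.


Equivalent — the differences include local variable names differ, and min/max/abs usage differs, and statement counts differ, yet no declared input distinguishes the two.
One worked example (x=-3, y=-1, z=6) — score: t = -8; (min(z, -4) == min(y, t)) -> false; x = -10; t = 8; return -64; score_new: v = -8; (min(z, -4) == min(y, v)) -> false; x = -10; v = 8; return -64; agreement on -64.
Across all 192 domain points the two functions coincide.
verdict: equivalent


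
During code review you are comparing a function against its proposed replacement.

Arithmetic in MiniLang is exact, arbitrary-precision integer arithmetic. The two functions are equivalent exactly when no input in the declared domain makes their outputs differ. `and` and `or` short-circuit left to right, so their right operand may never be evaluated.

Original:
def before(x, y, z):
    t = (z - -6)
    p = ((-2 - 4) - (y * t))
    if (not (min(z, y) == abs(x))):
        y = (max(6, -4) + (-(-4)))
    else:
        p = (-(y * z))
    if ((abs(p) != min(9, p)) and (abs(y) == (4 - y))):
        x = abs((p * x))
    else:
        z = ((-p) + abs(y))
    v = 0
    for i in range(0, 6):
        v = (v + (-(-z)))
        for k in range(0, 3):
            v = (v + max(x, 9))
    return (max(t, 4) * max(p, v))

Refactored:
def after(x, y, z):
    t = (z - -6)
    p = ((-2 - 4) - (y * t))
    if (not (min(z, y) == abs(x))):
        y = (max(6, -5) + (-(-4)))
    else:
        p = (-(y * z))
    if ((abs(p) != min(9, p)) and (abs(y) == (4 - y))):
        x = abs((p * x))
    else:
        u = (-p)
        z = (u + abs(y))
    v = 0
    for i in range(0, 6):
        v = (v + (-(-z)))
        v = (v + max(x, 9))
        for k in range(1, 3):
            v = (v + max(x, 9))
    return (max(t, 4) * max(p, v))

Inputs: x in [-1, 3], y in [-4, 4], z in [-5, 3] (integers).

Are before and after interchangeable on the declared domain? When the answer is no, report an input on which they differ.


The suspicious edit (`-4` became `-5`) never changes the result for any input inside the declared domain; all 405 inputs agree.
verdict: equivalent


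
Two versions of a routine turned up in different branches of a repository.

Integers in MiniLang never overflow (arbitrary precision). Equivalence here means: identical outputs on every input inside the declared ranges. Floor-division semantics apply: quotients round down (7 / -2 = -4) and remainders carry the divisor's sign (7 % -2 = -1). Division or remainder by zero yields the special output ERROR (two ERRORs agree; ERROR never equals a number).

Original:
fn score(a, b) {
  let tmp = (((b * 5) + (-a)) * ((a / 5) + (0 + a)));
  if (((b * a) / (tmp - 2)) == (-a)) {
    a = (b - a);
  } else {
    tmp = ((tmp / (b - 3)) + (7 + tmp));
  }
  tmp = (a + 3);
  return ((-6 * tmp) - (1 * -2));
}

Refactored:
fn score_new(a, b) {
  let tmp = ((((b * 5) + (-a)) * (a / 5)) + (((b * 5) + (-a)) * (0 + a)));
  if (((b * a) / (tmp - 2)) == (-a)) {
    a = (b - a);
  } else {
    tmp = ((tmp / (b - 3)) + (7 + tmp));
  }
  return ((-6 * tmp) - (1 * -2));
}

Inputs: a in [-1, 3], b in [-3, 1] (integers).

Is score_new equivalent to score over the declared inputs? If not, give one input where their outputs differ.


At a=-1, b=-3: score gives -10, score_new gives -178.
verdict: not equivalent; witness: a=-1, b=-3


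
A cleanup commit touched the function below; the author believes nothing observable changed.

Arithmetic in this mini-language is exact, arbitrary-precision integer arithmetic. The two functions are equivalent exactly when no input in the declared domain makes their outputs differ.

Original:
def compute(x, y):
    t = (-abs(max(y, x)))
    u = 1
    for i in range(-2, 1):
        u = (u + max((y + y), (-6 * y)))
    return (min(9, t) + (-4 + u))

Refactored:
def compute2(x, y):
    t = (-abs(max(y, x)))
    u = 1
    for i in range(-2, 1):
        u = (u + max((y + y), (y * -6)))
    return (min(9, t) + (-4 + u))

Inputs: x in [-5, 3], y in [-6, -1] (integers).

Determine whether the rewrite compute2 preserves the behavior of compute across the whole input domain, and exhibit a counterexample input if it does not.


Changes here: same computation, different form; the full 54-point sweep finds no disagreement.
verdict: equivalent


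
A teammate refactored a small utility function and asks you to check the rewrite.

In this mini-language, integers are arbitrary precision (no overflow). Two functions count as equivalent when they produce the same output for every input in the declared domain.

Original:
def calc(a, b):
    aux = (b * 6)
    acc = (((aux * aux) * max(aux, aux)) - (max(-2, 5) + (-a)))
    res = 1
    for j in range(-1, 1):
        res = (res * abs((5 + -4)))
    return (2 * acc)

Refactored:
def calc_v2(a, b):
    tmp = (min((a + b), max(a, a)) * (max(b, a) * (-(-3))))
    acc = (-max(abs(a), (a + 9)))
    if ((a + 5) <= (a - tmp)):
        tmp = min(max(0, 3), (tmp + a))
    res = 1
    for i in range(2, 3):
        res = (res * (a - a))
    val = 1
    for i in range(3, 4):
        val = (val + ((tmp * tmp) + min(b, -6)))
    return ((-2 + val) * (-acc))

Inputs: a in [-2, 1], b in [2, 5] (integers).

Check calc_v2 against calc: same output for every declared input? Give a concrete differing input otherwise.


Run the pair on a=-2, b=2.
calc: aux=12, then acc=1721, then res=1, then (j=-1), then res=1, then (j=0), then res=1, then returns 3442
calc_v2: tmp=-12, then acc=-7, then ((a + 5) <= (a - tmp)) is true, then tmp=-14, then res=1, then (i=2), then res=0, then val=1, then (i=3), then val=191, then returns 1323
3442 vs 1323 — the two versions disagree here.
verdict: not equivalent; witness: a=-2, b=2


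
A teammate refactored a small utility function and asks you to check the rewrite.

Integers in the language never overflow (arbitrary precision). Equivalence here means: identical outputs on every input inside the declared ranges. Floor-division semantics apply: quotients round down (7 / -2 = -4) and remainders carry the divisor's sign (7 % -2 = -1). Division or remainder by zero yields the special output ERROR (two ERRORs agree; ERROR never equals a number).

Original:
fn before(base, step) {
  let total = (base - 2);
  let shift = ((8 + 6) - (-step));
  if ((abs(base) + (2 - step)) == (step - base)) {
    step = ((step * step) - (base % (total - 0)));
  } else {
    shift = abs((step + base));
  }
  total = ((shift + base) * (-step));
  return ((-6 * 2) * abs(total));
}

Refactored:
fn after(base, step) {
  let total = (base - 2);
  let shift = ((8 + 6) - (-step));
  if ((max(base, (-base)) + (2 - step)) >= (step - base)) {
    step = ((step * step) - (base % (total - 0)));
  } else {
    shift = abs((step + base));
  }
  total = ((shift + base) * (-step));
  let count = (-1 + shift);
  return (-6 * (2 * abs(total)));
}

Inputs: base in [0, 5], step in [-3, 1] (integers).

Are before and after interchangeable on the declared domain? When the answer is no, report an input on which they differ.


Try base=0, step=-3.
before: total becomes -2; next shift becomes 11; next ((abs(base) + (2 - step)) == (step - base)) evaluates to false; next shift becomes 3; next total becomes 9; next final value -108
after: total becomes -2; next shift becomes 11; next ((max(base, (-base)) + (2 - step)) >= (step - base)) evaluates to true; next step becomes 9; next total becomes -99; next count becomes 10; next final value -1188
-108 != -1188, so the rewrite changes behavior.
verdict: not equivalent; witness: base=0, step=-3


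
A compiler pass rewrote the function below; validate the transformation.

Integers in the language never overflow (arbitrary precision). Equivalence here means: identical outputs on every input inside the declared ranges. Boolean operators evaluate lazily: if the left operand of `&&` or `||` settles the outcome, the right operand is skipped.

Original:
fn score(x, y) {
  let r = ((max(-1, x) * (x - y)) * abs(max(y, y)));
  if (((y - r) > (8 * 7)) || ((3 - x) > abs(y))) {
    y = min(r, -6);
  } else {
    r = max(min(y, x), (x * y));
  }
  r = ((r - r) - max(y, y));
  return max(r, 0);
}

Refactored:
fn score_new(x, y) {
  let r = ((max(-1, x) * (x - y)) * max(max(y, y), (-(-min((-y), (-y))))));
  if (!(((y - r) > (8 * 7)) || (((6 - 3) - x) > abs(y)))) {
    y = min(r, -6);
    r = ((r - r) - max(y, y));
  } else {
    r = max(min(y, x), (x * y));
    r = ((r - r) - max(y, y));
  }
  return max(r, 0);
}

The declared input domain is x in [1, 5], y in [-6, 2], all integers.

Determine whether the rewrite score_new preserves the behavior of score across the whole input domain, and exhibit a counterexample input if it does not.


There is a counterexample at x=1, y=-5: 5 on one side, 6 on the other.
score: r=30, then (((y - r) > (8 * 7)) || ((3 - x) > abs(y))) is false, then r=-5, then r=5, then returns 5
score_new: r=30, then (!(((y - r) > (8 * 7)) || (((6 - 3) - x) > abs(y)))) is true, then y=-6, then r=6, then returns 6
verdict: not equivalent; witness: x=1, y=-5


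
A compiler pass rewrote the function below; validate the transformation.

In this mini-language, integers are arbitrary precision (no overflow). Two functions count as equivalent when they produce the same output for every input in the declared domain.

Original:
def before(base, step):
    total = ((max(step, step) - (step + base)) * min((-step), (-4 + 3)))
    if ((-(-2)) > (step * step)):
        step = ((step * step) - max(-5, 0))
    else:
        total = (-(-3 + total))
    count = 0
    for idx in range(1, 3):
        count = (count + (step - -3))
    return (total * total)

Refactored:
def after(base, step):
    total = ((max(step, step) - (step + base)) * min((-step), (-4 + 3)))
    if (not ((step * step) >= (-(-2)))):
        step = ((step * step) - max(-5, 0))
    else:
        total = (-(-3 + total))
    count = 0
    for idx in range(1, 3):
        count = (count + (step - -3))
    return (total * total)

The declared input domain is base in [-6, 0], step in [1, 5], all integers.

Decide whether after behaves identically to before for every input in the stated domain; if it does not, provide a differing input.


Behavior is preserved: although comparison usage differs; and boolean connective usage differs, the outputs never diverge.
One worked example (base=-2, step=4) — before: total = -8; ((-(-2)) > (step * step)) -> false; total = 11; count = 0; [idx=1]; count = 7; [idx=2]; count = 14; return 121; after: total = -8; (not ((step * step) >= (-(-2)))) -> false; total = 11; count = 0; [idx=1]; count = 7; [idx=2]; count = 14; return 121; agreement on 121.
Every one of the 35 inputs gives matching results.
verdict: equivalent


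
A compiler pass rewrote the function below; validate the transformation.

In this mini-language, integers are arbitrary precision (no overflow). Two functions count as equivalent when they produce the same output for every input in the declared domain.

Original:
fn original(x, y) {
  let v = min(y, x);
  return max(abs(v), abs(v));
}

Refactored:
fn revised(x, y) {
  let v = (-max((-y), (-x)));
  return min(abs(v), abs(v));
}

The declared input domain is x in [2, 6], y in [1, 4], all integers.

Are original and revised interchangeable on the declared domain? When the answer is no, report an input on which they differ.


Equivalent. The edit looks behavioral (`max(abs(v), abs(v))` became `min(abs(v), abs(v))`), but over these ranges it never changes the outcome.
Across all 20 domain points the two functions coincide.
Tracing x=5, y=3: original: v=3, then returns 3 | revised: v=3, then returns 3 — matching result 3.
verdict: equivalent


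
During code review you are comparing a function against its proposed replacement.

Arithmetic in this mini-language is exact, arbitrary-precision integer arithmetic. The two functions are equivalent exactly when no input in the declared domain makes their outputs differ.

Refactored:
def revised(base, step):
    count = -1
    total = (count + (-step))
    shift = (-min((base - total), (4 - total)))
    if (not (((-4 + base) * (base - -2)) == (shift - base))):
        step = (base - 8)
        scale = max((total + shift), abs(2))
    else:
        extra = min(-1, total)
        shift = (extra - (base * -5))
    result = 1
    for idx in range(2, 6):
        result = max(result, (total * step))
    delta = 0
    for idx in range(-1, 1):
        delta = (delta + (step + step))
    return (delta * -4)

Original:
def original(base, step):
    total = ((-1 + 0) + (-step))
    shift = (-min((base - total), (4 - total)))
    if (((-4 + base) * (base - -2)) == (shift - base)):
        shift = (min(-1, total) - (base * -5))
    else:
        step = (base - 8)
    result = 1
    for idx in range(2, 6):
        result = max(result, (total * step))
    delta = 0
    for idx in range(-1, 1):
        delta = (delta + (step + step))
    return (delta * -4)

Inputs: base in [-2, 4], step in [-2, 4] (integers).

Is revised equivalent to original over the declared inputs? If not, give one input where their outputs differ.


This is a faithful refactor — local variable names differ, statement counts differ, min/max/abs usage differs, boolean connective usage differs, constant usage differs, but the computed results match everywhere.
As a probe, take base=2, step=2: original runs total = -3; shift = -5; (((-4 + base) * (base - -2)) == (shift - base)) -> false; step = -6; result = 1; [idx=2]; result = 18; [idx=3]; result = 18; [idx=4]; result = 18; [idx=5]; result = 18; delta = 0; [idx=-1]; delta = -12; [idx=0]; delta = -24; return 96; revised runs count = -1; total = -3; shift = -5; (not (((-4 + base) * (base - -2)) == (shift - base))) -> true; step = -6; scale = 2; result = 1; [idx=2]; result = 18; [idx=3]; result = 18; [idx=4]; result = 18; [idx=5]; result = 18; delta = 0; [idx=-1]; delta = -12; [idx=0]; delta = -24; return 96; both end at 96.
Checked all 49 inputs in the declared domain: the outputs agree on every one.
verdict: equivalent


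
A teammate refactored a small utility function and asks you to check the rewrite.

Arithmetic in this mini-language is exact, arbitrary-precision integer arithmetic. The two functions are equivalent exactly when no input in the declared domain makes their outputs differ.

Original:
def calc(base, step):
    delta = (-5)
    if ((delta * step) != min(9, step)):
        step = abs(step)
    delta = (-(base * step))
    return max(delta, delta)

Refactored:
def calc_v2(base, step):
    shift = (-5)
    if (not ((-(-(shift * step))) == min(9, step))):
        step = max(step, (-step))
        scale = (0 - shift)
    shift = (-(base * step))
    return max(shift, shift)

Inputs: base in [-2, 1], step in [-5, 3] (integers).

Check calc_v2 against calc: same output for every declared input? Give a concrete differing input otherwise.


The two are interchangeable: boolean connective usage differs; also constant usage differs; also arithmetic usage differs; also local variable names differ; also min/max/abs usage differs; also comparison usage differs; also statement counts differ, and every declared input agrees.
As a probe, take base=0, step=-4: calc runs delta=-5, then ((delta * step) != min(9, step)) is true, then step=4, then delta=0, then returns 0; calc_v2 runs shift=-5, then (not ((-(-(shift * step))) == min(9, step))) is true, then step=4, then scale=5, then shift=0, then returns 0; both end at 0.
Checked all 36 inputs in the declared domain: the outputs agree on every one.
verdict: equivalent
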